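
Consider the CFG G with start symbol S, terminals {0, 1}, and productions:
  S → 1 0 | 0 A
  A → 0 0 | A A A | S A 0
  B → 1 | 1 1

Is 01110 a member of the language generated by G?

no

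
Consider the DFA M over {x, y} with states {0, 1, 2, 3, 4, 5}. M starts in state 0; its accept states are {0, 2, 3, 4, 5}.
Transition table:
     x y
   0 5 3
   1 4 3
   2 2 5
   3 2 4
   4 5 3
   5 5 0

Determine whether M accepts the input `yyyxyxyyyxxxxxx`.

0 --y--> 3
3 --y--> 4
4 --y--> 3
3 --x--> 2
2 --y--> 5
5 --x--> 5
5 --y--> 0
0 --y--> 3
3 --y--> 4
4 --x--> 5
5 --x--> 5
5 --x--> 5
5 --x--> 5
5 --x--> 5
5 --x--> 5
End in state 5, which is an accepting state.

accepted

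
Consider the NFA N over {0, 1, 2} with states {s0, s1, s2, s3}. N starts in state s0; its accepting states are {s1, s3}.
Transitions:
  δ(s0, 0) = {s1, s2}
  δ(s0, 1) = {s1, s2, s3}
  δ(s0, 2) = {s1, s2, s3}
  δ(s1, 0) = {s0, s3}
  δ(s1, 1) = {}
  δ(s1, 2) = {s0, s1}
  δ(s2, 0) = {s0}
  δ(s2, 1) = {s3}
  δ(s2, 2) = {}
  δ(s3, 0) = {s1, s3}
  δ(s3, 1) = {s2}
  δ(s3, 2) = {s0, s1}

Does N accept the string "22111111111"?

Start: {s0}
read 2: {s1, s2, s3}
read 2: {s0, s1}
read 1: {s1, s2, s3}
read 1: {s2, s3}
read 1: {s2, s3}
read 1: {s2, s3}
read 1: {s2, s3}
read 1: {s2, s3}
read 1: {s2, s3}
read 1: {s2, s3}
read 1: {s2, s3}
Reachable ∩ accepting = {s3} — nonempty.

accepted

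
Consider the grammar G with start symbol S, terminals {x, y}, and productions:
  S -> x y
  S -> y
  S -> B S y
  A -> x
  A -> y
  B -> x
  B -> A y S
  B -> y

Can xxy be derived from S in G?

no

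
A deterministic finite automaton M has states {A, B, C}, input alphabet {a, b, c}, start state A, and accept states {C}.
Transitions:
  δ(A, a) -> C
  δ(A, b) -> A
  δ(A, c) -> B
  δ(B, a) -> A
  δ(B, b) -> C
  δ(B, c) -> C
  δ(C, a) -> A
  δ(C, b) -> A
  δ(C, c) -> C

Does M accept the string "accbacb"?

A --a--> C
C --c--> C
C --c--> C
C --b--> A
A --a--> C
C --c--> C
C --b--> A
End in state A, which is not an accepting state.

rejected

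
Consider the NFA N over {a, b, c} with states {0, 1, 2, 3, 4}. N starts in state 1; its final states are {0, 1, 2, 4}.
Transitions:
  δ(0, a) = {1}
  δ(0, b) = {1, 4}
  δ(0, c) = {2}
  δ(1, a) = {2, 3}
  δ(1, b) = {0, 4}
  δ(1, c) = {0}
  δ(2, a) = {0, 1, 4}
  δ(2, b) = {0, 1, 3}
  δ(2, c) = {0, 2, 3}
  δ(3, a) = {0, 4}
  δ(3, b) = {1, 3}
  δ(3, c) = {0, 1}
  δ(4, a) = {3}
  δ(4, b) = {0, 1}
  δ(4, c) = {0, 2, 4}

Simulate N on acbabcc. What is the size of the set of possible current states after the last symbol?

4

Start: {1}
read a: {2, 3}
read c: {0, 1, 2, 3}
read b: {0, 1, 3, 4}
read a: {0, 1, 2, 3, 4}
read b: {0, 1, 3, 4}
read c: {0, 1, 2, 4}
read c: {0, 2, 3, 4}
Final reachable set {0, 2, 3, 4} has 4 states.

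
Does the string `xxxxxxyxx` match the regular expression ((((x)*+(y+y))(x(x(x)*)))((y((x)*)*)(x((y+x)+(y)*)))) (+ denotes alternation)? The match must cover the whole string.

Split as xxxxxx·yxx: (((x)*+(y+y))(x(x(x)*))) matches xxxxxx and ((y((x)*)*)(x((y+x)+(y)*))) matches yxx.

yes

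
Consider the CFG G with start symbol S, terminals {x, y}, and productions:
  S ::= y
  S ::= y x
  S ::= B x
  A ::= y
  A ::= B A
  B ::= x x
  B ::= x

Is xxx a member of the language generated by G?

yes

S ⇒ Bx ⇒ xxx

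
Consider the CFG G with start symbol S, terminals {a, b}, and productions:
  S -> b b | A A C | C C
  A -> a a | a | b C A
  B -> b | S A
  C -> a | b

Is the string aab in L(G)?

S ⇒ AAC ⇒ aAC ⇒ aaC ⇒ aab

yes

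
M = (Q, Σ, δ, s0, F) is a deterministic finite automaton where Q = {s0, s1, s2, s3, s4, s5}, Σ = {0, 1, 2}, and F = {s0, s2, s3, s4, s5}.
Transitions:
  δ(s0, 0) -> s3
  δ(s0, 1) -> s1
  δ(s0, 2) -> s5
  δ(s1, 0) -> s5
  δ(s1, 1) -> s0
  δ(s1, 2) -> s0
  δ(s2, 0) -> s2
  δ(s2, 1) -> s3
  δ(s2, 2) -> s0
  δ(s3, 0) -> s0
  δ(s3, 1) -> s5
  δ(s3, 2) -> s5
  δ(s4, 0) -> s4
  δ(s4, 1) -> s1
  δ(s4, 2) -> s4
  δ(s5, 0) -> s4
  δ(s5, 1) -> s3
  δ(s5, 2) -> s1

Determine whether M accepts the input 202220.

accepted

s0 --2--> s5
s5 --0--> s4
s4 --2--> s4
s4 --2--> s4
s4 --2--> s4
s4 --0--> s4
End in state s4, which is an accepting state.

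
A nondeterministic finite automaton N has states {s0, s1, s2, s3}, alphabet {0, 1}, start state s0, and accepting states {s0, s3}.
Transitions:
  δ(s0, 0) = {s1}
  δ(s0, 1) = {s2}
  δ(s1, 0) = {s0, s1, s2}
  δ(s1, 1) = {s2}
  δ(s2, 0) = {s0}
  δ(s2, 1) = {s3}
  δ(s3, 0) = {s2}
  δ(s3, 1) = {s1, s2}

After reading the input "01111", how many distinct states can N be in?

Start: {s0}
read 0: {s1}
read 1: {s2}
read 1: {s3}
read 1: {s1, s2}
read 1: {s2, s3}
Final reachable set {s2, s3} has 2 states.

2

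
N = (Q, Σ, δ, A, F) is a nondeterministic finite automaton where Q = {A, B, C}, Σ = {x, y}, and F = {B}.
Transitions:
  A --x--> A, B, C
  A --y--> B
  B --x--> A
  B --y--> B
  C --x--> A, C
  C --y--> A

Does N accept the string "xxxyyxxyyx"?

Start: {A}
read x: {A, B, C}
read x: {A, B, C}
read x: {A, B, C}
read y: {A, B}
read y: {B}
read x: {A}
read x: {A, B, C}
read y: {A, B}
read y: {B}
read x: {A}
Reachable ∩ accepting = {} — empty.

rejected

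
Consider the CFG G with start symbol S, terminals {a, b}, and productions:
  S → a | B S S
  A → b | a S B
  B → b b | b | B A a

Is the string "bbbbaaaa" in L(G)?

S ⇒ BSS ⇒ bbSS ⇒ bbBSSS ⇒ bbBAaSSS ⇒ bbbAaSSS ⇒ bbbbaSSS ⇒ bbbbaaSS ⇒ bbbbaaaS ⇒ bbbbaaaa

yes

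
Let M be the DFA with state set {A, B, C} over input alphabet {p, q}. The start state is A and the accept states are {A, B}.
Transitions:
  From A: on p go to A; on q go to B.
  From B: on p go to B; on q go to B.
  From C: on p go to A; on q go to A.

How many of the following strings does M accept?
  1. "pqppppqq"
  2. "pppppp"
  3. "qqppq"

3

"pqppppqq": accepted
"pppppp": accepted
"qqppq": accepted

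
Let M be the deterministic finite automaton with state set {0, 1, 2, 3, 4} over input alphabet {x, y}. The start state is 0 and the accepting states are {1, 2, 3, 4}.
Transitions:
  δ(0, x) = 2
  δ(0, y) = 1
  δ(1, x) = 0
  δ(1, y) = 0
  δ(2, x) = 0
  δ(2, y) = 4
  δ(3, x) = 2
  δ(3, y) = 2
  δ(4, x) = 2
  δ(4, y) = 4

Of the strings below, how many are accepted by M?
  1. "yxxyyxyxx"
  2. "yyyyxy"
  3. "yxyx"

1

"yxxyyxyxx": rejected
"yyyyxy": accepted
"yxyx": rejected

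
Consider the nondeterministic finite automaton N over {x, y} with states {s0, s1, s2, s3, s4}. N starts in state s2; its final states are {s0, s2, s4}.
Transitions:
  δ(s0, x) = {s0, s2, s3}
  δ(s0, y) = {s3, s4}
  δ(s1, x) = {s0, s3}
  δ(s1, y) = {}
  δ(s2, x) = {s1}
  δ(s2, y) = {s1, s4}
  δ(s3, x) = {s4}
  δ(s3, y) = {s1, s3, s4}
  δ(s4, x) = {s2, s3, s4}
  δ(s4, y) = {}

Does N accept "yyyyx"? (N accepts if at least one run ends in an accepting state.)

rejected

Start: {s2}
read y: {s1, s4}
read y: {}
The reachable set is empty and stays empty for the remaining 3 symbols.
Reachable ∩ accepting = {} — empty.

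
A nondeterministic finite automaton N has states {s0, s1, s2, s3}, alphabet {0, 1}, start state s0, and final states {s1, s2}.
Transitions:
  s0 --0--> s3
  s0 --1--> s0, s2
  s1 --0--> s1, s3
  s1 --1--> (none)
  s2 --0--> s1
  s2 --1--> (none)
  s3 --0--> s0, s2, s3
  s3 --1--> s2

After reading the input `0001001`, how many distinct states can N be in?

2

Start: {s0}
read 0: {s3}
read 0: {s0, s2, s3}
read 0: {s0, s1, s2, s3}
read 1: {s0, s2}
read 0: {s1, s3}
read 0: {s0, s1, s2, s3}
read 1: {s0, s2}
Final reachable set {s0, s2} has 2 states.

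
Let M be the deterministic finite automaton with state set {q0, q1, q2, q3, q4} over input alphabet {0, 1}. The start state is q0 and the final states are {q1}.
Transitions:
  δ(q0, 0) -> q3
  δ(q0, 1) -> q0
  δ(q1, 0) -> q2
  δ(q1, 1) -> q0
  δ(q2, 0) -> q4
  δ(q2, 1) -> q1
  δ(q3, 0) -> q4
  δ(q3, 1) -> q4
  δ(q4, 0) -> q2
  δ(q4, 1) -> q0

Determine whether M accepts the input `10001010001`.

accepted

q0 --1--> q0
q0 --0--> q3
q3 --0--> q4
q4 --0--> q2
q2 --1--> q1
q1 --0--> q2
q2 --1--> q1
q1 --0--> q2
q2 --0--> q4
q4 --0--> q2
q2 --1--> q1
End in state q1, which is an accepting state.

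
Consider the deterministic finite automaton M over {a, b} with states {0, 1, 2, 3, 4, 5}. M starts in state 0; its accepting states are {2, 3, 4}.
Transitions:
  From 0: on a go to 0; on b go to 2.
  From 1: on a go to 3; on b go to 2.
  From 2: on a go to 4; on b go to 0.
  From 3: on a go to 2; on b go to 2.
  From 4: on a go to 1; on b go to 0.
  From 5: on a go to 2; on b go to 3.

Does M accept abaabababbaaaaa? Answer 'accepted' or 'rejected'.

rejected

0 --a--> 0
0 --b--> 2
2 --a--> 4
4 --a--> 1
1 --b--> 2
2 --a--> 4
4 --b--> 0
0 --a--> 0
0 --b--> 2
2 --b--> 0
0 --a--> 0
0 --a--> 0
0 --a--> 0
0 --a--> 0
0 --a--> 0
End in state 0, which is not an accepting state.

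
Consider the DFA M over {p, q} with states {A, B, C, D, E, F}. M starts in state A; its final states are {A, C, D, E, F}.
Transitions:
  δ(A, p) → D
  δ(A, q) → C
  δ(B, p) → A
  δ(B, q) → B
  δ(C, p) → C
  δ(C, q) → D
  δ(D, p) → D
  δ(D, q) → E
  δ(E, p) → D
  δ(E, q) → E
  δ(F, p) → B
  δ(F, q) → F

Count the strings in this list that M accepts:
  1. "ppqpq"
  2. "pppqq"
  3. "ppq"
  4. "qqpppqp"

"ppqpq": accepted
"pppqq": accepted
"ppq": accepted
"qqpppqp": accepted

4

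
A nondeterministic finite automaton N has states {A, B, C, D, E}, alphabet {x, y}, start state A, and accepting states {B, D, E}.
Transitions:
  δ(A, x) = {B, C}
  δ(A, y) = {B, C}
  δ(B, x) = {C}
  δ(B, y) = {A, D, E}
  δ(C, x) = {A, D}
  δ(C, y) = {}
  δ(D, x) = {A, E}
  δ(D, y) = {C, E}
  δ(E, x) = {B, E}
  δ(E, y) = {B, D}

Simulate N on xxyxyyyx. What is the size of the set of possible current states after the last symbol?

5

Start: {A}
read x: {B, C}
read x: {A, C, D}
read y: {B, C, E}
read x: {A, B, C, D, E}
read y: {A, B, C, D, E}
read y: {A, B, C, D, E}
read y: {A, B, C, D, E}
read x: {A, B, C, D, E}
Final reachable set {A, B, C, D, E} has 5 states.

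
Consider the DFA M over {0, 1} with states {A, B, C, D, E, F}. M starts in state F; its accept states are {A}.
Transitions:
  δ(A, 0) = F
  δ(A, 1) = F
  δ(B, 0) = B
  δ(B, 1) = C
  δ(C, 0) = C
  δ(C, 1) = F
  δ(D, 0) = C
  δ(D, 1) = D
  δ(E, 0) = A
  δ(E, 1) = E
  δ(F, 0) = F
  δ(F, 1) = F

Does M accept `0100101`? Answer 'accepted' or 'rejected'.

rejected

F --0--> F
F --1--> F
F --0--> F
F --0--> F
F --1--> F
F --0--> F
F --1--> F
End in state F, which is not an accepting state.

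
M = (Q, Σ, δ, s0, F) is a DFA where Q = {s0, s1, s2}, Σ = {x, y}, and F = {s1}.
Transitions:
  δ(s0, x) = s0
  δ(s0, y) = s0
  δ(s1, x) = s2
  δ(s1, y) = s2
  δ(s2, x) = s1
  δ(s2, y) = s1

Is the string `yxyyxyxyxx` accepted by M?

rejected

s0 --y--> s0
s0 --x--> s0
s0 --y--> s0
s0 --y--> s0
s0 --x--> s0
s0 --y--> s0
s0 --x--> s0
s0 --y--> s0
s0 --x--> s0
s0 --x--> s0
End in state s0, which is not an accepting state.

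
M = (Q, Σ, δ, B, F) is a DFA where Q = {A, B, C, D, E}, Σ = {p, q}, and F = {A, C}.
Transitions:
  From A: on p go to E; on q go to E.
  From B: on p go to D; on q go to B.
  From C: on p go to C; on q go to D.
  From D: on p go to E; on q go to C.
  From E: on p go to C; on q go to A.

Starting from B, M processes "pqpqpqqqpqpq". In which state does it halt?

A

B --p--> D
D --q--> C
C --p--> C
C --q--> D
D --p--> E
E --q--> A
A --q--> E
E --q--> A
A --p--> E
E --q--> A
A --p--> E
E --q--> A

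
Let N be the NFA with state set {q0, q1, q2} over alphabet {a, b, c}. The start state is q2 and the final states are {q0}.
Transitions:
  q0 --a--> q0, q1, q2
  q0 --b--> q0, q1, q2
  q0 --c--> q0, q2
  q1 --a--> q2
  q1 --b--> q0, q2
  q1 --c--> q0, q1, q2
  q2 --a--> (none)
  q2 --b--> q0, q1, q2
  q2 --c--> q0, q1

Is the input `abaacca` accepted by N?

Start: {q2}
read a: {}
The reachable set is empty and stays empty for the remaining 6 symbols.
Reachable ∩ accepting = {} — empty.

rejected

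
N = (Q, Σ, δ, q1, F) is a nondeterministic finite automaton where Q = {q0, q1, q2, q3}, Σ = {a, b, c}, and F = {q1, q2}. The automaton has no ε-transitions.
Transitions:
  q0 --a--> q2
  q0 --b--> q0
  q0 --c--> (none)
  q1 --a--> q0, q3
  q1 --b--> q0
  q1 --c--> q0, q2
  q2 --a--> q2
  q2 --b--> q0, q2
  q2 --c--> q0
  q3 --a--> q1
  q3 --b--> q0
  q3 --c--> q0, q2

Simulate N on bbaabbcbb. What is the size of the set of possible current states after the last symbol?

1

Start: {q1}
read b: {q0}
read b: {q0}
read a: {q2}
read a: {q2}
read b: {q0, q2}
read b: {q0, q2}
read c: {q0}
read b: {q0}
read b: {q0}
Final reachable set {q0} has 1 state.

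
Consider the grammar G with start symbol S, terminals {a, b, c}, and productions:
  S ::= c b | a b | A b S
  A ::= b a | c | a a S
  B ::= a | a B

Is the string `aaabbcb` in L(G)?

S ⇒ AbS ⇒ aaSbS ⇒ aaabbS ⇒ aaabbcb

yes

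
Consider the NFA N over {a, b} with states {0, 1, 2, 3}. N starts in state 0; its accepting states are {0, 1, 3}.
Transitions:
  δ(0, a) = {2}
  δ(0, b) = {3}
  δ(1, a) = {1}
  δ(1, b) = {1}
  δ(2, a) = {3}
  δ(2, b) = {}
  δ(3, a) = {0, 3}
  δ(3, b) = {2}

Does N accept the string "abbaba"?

Start: {0}
read a: {2}
read b: {}
The reachable set is empty and stays empty for the remaining 4 symbols.
Reachable ∩ accepting = {} — empty.

rejected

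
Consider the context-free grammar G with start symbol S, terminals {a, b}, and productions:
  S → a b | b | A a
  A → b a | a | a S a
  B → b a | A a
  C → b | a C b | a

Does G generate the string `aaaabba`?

no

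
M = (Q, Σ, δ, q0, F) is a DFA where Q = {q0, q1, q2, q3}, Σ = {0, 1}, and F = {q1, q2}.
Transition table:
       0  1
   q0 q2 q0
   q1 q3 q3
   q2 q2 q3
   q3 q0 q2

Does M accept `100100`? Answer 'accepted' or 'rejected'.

accepted

q0 --1--> q0
q0 --0--> q2
q2 --0--> q2
q2 --1--> q3
q3 --0--> q0
q0 --0--> q2
End in state q2, which is an accepting state.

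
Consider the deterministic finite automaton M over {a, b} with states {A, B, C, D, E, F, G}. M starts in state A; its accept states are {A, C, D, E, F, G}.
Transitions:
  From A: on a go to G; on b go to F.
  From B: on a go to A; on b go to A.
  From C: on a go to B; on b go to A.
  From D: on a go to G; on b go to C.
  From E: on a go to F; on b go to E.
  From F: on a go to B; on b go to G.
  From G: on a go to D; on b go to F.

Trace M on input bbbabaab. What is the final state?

A --b--> F
F --b--> G
G --b--> F
F --a--> B
B --b--> A
A --a--> G
G --a--> D
D --b--> C

C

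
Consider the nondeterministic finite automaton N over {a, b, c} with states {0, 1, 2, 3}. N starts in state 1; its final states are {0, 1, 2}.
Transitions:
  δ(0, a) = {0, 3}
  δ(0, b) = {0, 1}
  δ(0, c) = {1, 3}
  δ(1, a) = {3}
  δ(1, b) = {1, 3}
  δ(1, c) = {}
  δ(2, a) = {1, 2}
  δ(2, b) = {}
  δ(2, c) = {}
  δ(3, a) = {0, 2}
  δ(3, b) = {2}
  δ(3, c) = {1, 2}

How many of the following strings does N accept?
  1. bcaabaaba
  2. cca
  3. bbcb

2

bcaabaaba: accepted
cca: rejected
bbcb: accepted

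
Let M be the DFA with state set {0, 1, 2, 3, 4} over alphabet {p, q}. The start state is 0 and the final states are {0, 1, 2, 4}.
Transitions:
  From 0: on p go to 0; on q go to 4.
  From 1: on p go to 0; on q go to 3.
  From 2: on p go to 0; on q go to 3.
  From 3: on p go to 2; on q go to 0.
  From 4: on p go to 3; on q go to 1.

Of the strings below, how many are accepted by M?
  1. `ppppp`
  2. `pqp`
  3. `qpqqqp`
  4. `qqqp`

`ppppp`: accepted
`pqp`: rejected
`qpqqqp`: accepted
`qqqp`: accepted

3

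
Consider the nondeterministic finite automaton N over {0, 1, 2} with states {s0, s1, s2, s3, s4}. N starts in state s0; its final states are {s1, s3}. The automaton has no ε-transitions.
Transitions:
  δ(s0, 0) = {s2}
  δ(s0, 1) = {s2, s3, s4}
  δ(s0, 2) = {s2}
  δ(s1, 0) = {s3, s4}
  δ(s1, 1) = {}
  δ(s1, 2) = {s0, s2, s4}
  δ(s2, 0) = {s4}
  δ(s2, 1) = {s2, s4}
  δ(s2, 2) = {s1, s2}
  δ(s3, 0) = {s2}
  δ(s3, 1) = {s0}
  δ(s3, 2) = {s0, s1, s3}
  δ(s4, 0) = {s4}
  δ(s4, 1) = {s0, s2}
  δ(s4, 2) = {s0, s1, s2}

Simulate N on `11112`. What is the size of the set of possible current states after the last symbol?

4

Start: {s0}
read 1: {s2, s3, s4}
read 1: {s0, s2, s4}
read 1: {s0, s2, s3, s4}
read 1: {s0, s2, s3, s4}
read 2: {s0, s1, s2, s3}
Final reachable set {s0, s1, s2, s3} has 4 states.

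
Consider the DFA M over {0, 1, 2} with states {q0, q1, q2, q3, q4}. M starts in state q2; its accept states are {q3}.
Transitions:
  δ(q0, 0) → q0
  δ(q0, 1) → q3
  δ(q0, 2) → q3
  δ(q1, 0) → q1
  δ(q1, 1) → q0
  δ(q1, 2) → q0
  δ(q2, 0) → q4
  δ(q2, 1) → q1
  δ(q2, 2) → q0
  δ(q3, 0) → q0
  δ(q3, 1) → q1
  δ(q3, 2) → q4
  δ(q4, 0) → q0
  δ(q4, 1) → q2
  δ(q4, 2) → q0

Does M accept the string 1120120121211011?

accepted

q2 --1--> q1
q1 --1--> q0
q0 --2--> q3
q3 --0--> q0
q0 --1--> q3
q3 --2--> q4
q4 --0--> q0
q0 --1--> q3
q3 --2--> q4
q4 --1--> q2
q2 --2--> q0
q0 --1--> q3
q3 --1--> q1
q1 --0--> q1
q1 --1--> q0
q0 --1--> q3
End in state q3, which is an accepting state.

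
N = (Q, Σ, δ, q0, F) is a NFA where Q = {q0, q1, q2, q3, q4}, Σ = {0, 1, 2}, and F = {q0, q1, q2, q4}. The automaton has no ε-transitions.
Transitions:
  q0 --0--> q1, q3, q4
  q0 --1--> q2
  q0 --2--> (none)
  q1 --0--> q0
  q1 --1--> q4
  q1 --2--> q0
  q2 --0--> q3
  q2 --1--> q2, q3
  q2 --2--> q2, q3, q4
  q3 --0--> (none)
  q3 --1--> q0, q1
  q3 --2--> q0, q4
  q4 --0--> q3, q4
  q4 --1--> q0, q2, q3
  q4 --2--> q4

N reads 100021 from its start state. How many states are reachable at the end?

0

Start: {q0}
read 1: {q2}
read 0: {q3}
read 0: {}
The reachable set is empty and stays empty for the remaining 3 symbols.
Final reachable set {} has 0 states.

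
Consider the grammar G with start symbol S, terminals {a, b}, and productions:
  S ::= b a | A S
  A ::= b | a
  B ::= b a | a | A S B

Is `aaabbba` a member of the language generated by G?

S ⇒ AS ⇒ aS ⇒ aAS ⇒ aaS ⇒ aaAS ⇒ aaaS ⇒ aaaAS ⇒ aaabS ⇒ aaabAS ⇒ aaabbS ⇒ aaabbba

yes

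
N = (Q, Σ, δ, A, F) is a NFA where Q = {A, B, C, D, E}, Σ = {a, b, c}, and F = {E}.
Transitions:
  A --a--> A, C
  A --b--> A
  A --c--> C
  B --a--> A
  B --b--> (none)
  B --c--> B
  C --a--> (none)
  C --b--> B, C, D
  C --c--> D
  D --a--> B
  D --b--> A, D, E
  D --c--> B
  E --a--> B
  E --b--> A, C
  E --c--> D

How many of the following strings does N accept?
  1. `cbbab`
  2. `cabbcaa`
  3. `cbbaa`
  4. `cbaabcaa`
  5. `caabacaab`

0

`cbbab`: rejected
`cabbcaa`: rejected
`cbbaa`: rejected
`cbaabcaa`: rejected
`caabacaab`: rejected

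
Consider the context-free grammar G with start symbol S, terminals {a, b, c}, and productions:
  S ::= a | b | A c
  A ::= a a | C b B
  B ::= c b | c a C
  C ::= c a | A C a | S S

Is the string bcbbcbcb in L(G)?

no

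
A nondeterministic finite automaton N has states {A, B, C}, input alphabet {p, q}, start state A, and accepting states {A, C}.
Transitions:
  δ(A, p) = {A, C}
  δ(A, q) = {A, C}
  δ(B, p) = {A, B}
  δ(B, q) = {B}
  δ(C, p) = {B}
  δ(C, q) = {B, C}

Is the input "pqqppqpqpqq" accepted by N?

Start: {A}
read p: {A, C}
read q: {A, B, C}
read q: {A, B, C}
read p: {A, B, C}
read p: {A, B, C}
read q: {A, B, C}
read p: {A, B, C}
read q: {A, B, C}
read p: {A, B, C}
read q: {A, B, C}
read q: {A, B, C}
Reachable ∩ accepting = {A, C} — nonempty.

accepted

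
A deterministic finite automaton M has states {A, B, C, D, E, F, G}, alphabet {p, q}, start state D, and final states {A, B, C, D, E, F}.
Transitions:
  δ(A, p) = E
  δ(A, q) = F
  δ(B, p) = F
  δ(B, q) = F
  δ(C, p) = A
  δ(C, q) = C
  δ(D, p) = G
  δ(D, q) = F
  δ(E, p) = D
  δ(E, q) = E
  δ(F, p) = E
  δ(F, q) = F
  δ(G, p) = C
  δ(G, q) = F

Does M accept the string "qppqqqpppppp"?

D --q--> F
F --p--> E
E --p--> D
D --q--> F
F --q--> F
F --q--> F
F --p--> E
E --p--> D
D --p--> G
G --p--> C
C --p--> A
A --p--> E
End in state E, which is an accepting state.

accepted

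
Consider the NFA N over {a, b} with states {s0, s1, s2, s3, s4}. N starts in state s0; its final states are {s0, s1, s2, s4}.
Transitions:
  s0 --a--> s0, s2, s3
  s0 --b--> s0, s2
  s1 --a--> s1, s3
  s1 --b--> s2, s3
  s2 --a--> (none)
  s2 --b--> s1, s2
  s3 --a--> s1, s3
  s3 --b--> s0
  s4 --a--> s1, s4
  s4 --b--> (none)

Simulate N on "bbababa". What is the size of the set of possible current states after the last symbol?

Start: {s0}
read b: {s0, s2}
read b: {s0, s1, s2}
read a: {s0, s1, s2, s3}
read b: {s0, s1, s2, s3}
read a: {s0, s1, s2, s3}
read b: {s0, s1, s2, s3}
read a: {s0, s1, s2, s3}
Final reachable set {s0, s1, s2, s3} has 4 states.

4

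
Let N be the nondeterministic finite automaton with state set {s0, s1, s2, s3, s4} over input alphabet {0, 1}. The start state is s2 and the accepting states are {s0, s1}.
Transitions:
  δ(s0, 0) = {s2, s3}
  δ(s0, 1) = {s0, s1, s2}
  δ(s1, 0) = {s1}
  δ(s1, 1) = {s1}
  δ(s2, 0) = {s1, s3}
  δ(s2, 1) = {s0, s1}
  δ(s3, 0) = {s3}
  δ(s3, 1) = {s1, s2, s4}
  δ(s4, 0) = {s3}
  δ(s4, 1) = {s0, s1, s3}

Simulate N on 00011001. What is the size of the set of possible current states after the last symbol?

3

Start: {s2}
read 0: {s1, s3}
read 0: {s1, s3}
read 0: {s1, s3}
read 1: {s1, s2, s4}
read 1: {s0, s1, s3}
read 0: {s1, s2, s3}
read 0: {s1, s3}
read 1: {s1, s2, s4}
Final reachable set {s1, s2, s4} has 3 states.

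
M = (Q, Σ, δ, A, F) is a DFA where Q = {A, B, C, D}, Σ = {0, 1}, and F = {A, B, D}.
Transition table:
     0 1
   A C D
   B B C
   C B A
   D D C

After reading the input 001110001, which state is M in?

A --0--> C
C --0--> B
B --1--> C
C --1--> A
A --1--> D
D --0--> D
D --0--> D
D --0--> D
D --1--> C

C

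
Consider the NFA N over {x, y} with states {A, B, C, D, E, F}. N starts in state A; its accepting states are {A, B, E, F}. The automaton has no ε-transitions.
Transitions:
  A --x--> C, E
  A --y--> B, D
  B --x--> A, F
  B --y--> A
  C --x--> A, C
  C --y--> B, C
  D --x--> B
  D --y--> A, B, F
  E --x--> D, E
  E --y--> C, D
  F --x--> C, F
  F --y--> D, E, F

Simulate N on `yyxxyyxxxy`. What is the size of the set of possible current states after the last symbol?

6

Start: {A}
read y: {B, D}
read y: {A, B, F}
read x: {A, C, E, F}
read x: {A, C, D, E, F}
read y: {A, B, C, D, E, F}
read y: {A, B, C, D, E, F}
read x: {A, B, C, D, E, F}
read x: {A, B, C, D, E, F}
read x: {A, B, C, D, E, F}
read y: {A, B, C, D, E, F}
Final reachable set {A, B, C, D, E, F} has 6 states.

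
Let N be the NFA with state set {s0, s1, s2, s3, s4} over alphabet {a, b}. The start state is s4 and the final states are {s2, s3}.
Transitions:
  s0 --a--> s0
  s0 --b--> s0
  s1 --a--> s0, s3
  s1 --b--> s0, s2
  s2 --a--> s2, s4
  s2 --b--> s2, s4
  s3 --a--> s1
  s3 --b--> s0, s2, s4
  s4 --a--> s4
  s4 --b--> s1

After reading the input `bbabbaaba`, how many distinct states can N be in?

4

Start: {s4}
read b: {s1}
read b: {s0, s2}
read a: {s0, s2, s4}
read b: {s0, s1, s2, s4}
read b: {s0, s1, s2, s4}
read a: {s0, s2, s3, s4}
read a: {s0, s1, s2, s4}
read b: {s0, s1, s2, s4}
read a: {s0, s2, s3, s4}
Final reachable set {s0, s2, s3, s4} has 4 states.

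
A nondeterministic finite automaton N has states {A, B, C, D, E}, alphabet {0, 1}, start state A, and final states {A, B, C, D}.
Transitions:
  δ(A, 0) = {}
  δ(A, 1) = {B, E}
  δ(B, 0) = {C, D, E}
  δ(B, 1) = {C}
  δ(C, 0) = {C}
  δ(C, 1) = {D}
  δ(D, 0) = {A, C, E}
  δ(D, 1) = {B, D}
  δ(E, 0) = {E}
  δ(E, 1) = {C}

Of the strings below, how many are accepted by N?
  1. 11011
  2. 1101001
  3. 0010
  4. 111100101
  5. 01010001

11011: accepted
1101001: accepted
0010: rejected
111100101: accepted
01010001: rejected

3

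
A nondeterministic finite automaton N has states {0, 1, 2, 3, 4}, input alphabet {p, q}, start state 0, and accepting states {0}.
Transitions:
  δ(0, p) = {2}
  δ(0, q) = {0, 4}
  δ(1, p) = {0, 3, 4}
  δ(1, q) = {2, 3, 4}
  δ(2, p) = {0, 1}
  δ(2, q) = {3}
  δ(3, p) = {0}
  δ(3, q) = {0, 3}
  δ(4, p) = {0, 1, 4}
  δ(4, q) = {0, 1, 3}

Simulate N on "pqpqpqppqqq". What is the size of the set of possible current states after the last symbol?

Start: {0}
read p: {2}
read q: {3}
read p: {0}
read q: {0, 4}
read p: {0, 1, 2, 4}
read q: {0, 1, 2, 3, 4}
read p: {0, 1, 2, 3, 4}
read p: {0, 1, 2, 3, 4}
read q: {0, 1, 2, 3, 4}
read q: {0, 1, 2, 3, 4}
read q: {0, 1, 2, 3, 4}
Final reachable set {0, 1, 2, 3, 4} has 5 states.

5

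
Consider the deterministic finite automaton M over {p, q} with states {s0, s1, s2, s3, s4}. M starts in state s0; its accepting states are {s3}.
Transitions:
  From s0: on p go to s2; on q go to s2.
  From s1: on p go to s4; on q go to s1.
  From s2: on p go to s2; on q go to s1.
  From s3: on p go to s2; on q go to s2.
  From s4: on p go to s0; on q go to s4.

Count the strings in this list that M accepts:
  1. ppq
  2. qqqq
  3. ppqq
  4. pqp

0

ppq: rejected
qqqq: rejected
ppqq: rejected
pqp: rejected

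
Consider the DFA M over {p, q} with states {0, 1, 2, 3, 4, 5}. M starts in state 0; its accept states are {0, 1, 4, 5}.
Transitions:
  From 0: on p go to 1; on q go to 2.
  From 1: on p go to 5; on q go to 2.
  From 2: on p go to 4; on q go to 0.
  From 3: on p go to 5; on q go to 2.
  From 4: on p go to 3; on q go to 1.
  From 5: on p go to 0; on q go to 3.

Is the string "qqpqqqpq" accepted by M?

accepted

0 --q--> 2
2 --q--> 0
0 --p--> 1
1 --q--> 2
2 --q--> 0
0 --q--> 2
2 --p--> 4
4 --q--> 1
End in state 1, which is an accepting state.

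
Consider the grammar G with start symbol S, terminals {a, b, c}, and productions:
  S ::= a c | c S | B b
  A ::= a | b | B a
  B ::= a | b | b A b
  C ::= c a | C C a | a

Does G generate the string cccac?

yes

S ⇒ cS ⇒ ccS ⇒ cccS ⇒ cccac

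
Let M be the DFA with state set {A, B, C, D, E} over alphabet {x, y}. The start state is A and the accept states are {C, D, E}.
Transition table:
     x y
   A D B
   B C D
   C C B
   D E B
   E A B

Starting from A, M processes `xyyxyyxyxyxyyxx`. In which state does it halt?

A --x--> D
D --y--> B
B --y--> D
D --x--> E
E --y--> B
B --y--> D
D --x--> E
E --y--> B
B --x--> C
C --y--> B
B --x--> C
C --y--> B
B --y--> D
D --x--> E
E --x--> A

A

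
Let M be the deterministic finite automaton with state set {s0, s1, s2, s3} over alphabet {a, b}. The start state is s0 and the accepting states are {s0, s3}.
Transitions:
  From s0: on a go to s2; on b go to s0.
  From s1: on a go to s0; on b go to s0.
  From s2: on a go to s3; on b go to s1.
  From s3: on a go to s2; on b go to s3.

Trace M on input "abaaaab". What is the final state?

s1

s0 --a--> s2
s2 --b--> s1
s1 --a--> s0
s0 --a--> s2
s2 --a--> s3
s3 --a--> s2
s2 --b--> s1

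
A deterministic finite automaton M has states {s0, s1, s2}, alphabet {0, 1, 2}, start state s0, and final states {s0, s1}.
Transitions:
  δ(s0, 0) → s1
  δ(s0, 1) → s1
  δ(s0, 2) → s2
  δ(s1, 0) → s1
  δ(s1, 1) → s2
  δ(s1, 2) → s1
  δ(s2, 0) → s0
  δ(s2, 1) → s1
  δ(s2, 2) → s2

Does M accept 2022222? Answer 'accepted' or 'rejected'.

rejected

s0 --2--> s2
s2 --0--> s0
s0 --2--> s2
s2 --2--> s2
s2 --2--> s2
s2 --2--> s2
s2 --2--> s2
End in state s2, which is not an accepting state.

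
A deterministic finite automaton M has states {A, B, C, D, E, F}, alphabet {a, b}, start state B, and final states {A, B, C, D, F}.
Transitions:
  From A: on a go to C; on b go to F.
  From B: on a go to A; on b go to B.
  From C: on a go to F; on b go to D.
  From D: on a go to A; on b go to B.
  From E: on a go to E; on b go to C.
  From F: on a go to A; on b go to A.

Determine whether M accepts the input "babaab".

accepted

B --b--> B
B --a--> A
A --b--> F
F --a--> A
A --a--> C
C --b--> D
End in state D, which is an accepting state.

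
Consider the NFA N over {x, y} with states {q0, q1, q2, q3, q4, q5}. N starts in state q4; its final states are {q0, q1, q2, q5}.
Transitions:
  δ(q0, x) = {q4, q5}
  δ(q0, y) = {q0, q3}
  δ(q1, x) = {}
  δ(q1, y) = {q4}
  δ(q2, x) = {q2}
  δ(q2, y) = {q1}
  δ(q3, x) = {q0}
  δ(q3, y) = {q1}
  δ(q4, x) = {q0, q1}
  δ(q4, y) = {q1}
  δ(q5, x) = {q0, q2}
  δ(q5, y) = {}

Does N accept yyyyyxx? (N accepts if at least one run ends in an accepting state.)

rejected

Start: {q4}
read y: {q1}
read y: {q4}
read y: {q1}
read y: {q4}
read y: {q1}
read x: {}
The reachable set is empty and stays empty for the remaining 1 symbol.
Reachable ∩ accepting = {} — empty.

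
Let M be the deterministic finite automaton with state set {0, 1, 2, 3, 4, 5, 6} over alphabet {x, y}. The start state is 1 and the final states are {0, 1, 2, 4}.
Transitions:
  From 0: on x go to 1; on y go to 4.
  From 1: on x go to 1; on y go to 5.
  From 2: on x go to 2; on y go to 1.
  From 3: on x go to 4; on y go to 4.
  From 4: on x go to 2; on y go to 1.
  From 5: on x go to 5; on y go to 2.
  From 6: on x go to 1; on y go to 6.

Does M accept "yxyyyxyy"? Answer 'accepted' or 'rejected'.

1 --y--> 5
5 --x--> 5
5 --y--> 2
2 --y--> 1
1 --y--> 5
5 --x--> 5
5 --y--> 2
2 --y--> 1
End in state 1, which is an accepting state.

accepted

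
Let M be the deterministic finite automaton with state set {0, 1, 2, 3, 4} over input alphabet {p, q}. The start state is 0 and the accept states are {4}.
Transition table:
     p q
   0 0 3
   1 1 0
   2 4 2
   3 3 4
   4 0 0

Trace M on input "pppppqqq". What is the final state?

0

0 --p--> 0
0 --p--> 0
0 --p--> 0
0 --p--> 0
0 --p--> 0
0 --q--> 3
3 --q--> 4
4 --q--> 0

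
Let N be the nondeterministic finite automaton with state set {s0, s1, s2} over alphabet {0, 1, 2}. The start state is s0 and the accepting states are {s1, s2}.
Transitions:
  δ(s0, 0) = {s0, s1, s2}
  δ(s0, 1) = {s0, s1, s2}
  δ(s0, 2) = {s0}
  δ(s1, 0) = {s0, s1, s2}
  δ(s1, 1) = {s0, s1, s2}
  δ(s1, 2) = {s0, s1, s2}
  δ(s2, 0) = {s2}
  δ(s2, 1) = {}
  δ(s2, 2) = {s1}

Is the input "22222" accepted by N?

rejected

Start: {s0}
read 2: {s0}
read 2: {s0}
read 2: {s0}
read 2: {s0}
read 2: {s0}
Reachable ∩ accepting = {} — empty.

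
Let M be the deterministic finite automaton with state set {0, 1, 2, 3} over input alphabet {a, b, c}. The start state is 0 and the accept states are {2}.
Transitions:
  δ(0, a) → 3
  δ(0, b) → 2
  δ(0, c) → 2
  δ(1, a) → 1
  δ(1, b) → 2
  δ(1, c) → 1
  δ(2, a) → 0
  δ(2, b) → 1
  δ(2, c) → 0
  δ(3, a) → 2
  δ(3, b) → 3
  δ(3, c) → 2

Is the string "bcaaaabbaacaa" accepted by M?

rejected

0 --b--> 2
2 --c--> 0
0 --a--> 3
3 --a--> 2
2 --a--> 0
0 --a--> 3
3 --b--> 3
3 --b--> 3
3 --a--> 2
2 --a--> 0
0 --c--> 2
2 --a--> 0
0 --a--> 3
End in state 3, which is not an accepting state.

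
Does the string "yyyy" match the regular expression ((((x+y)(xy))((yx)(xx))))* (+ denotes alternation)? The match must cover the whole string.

yyyy cannot be split into zero or more pieces each matching (((x+y)(xy))((yx)(xx))).

no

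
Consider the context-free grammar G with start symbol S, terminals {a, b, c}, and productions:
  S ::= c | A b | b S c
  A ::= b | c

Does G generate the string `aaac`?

no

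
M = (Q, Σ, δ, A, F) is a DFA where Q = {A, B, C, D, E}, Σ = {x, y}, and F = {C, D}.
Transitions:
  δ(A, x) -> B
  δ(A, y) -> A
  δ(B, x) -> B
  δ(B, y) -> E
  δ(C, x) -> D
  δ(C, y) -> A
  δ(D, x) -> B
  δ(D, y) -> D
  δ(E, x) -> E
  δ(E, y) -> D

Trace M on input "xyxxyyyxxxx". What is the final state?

A --x--> B
B --y--> E
E --x--> E
E --x--> E
E --y--> D
D --y--> D
D --y--> D
D --x--> B
B --x--> B
B --x--> B
B --x--> B

B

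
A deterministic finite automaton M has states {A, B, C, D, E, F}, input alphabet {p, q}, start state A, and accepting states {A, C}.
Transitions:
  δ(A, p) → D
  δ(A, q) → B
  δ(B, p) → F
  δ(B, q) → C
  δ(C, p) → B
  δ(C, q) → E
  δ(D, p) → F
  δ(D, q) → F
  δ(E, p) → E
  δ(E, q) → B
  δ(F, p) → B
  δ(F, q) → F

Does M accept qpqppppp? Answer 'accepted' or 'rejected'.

rejected

A --q--> B
B --p--> F
F --q--> F
F --p--> B
B --p--> F
F --p--> B
B --p--> F
F --p--> B
End in state B, which is not an accepting state.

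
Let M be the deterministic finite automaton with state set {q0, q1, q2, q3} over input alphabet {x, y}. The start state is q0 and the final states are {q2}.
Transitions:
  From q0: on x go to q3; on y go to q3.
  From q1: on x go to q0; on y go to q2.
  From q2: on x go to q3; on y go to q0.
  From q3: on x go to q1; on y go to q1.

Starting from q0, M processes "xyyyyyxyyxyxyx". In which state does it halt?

q0 --x--> q3
q3 --y--> q1
q1 --y--> q2
q2 --y--> q0
q0 --y--> q3
q3 --y--> q1
q1 --x--> q0
q0 --y--> q3
q3 --y--> q1
q1 --x--> q0
q0 --y--> q3
q3 --x--> q1
q1 --y--> q2
q2 --x--> q3

q3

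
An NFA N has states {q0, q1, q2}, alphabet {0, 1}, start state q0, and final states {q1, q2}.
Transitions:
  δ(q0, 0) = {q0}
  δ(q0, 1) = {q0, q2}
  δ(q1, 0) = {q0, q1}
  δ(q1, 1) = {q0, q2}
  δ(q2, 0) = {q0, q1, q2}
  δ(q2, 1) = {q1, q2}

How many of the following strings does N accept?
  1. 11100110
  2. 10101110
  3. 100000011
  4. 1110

4

11100110: accepted
10101110: accepted
100000011: accepted
1110: accepted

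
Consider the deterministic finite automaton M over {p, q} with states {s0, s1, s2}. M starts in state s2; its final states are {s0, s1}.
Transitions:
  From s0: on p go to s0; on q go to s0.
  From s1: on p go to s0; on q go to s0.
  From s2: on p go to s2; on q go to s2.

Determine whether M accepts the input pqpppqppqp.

rejected

s2 --p--> s2
s2 --q--> s2
s2 --p--> s2
s2 --p--> s2
s2 --p--> s2
s2 --q--> s2
s2 --p--> s2
s2 --p--> s2
s2 --q--> s2
s2 --p--> s2
End in state s2, which is not an accepting state.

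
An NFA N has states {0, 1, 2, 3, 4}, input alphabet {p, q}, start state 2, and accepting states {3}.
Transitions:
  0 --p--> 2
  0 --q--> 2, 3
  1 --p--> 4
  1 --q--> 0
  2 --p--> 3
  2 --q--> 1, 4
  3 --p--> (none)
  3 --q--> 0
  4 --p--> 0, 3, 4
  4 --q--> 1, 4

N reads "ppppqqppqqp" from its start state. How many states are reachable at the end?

Start: {2}
read p: {3}
read p: {}
The reachable set is empty and stays empty for the remaining 9 symbols.
Final reachable set {} has 0 states.

0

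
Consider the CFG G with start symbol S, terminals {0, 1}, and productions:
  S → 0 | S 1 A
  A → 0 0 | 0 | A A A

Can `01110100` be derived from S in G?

no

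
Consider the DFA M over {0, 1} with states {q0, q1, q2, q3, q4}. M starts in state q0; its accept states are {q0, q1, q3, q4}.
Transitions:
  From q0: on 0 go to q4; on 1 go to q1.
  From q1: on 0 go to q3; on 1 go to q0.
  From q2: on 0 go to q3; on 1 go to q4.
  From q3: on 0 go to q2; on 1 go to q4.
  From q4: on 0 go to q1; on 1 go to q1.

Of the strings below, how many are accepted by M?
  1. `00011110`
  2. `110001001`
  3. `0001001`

`00011110`: accepted
`110001001`: accepted
`0001001`: accepted

3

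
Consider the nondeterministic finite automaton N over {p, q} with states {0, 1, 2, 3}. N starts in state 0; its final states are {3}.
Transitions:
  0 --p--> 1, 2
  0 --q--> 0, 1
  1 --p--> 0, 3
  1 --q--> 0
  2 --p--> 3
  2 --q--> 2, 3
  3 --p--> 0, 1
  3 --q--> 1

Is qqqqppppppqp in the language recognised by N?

Start: {0}
read q: {0, 1}
read q: {0, 1}
read q: {0, 1}
read q: {0, 1}
read p: {0, 1, 2, 3}
read p: {0, 1, 2, 3}
read p: {0, 1, 2, 3}
read p: {0, 1, 2, 3}
read p: {0, 1, 2, 3}
read p: {0, 1, 2, 3}
read q: {0, 1, 2, 3}
read p: {0, 1, 2, 3}
Reachable ∩ accepting = {3} — nonempty.

accepted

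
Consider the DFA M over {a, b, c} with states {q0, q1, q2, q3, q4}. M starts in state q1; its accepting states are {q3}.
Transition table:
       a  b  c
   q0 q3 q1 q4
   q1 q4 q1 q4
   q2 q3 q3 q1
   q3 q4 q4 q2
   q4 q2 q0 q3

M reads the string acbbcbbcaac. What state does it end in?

q1 --a--> q4
q4 --c--> q3
q3 --b--> q4
q4 --b--> q0
q0 --c--> q4
q4 --b--> q0
q0 --b--> q1
q1 --c--> q4
q4 --a--> q2
q2 --a--> q3
q3 --c--> q2

q2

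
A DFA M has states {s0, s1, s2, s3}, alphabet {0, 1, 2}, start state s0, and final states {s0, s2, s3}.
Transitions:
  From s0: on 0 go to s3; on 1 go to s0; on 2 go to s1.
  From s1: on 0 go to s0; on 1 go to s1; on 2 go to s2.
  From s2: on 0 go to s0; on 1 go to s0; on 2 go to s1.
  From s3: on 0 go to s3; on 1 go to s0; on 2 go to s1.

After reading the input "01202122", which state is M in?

s0 --0--> s3
s3 --1--> s0
s0 --2--> s1
s1 --0--> s0
s0 --2--> s1
s1 --1--> s1
s1 --2--> s2
s2 --2--> s1

s1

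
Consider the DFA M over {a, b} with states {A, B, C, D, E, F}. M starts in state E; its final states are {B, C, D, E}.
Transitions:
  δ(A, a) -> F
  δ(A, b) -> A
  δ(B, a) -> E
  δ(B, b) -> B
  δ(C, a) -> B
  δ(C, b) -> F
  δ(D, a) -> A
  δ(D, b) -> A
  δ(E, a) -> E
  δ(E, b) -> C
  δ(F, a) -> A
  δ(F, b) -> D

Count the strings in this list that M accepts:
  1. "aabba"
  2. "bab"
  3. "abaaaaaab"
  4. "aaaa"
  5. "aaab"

4

"aabba": rejected
"bab": accepted
"abaaaaaab": accepted
"aaaa": accepted
"aaab": accepted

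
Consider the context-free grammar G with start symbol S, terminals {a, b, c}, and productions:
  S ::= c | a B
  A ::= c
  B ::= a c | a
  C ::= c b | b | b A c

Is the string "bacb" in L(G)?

no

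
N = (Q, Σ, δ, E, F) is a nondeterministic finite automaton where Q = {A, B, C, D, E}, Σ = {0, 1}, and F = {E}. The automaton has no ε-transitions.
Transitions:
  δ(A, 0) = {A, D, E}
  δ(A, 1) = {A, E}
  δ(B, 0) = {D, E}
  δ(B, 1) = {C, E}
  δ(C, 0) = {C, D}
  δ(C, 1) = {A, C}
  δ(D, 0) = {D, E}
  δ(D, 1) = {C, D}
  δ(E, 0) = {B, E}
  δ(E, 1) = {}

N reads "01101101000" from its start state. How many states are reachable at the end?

5

Start: {E}
read 0: {B, E}
read 1: {C, E}
read 1: {A, C}
read 0: {A, C, D, E}
read 1: {A, C, D, E}
read 1: {A, C, D, E}
read 0: {A, B, C, D, E}
read 1: {A, C, D, E}
read 0: {A, B, C, D, E}
read 0: {A, B, C, D, E}
read 0: {A, B, C, D, E}
Final reachable set {A, B, C, D, E} has 5 states.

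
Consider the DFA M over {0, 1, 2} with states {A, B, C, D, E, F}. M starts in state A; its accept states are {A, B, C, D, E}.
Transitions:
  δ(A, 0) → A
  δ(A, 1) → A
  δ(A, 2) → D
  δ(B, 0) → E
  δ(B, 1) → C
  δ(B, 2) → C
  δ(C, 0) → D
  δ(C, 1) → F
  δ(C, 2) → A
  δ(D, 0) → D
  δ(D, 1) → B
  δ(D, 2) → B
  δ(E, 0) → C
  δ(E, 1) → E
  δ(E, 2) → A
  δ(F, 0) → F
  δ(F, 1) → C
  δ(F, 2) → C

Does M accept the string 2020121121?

accepted

A --2--> D
D --0--> D
D --2--> B
B --0--> E
E --1--> E
E --2--> A
A --1--> A
A --1--> A
A --2--> D
D --1--> B
End in state B, which is an accepting state.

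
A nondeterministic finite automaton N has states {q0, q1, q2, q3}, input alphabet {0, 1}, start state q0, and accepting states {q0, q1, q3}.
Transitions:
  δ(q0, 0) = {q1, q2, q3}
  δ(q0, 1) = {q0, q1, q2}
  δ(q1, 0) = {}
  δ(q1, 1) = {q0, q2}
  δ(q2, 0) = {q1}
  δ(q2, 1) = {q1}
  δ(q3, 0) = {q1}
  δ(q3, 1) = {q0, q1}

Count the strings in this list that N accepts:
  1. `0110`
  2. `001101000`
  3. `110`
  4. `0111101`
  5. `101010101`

`0110`: accepted
`001101000`: rejected
`110`: accepted
`0111101`: accepted
`101010101`: accepted

4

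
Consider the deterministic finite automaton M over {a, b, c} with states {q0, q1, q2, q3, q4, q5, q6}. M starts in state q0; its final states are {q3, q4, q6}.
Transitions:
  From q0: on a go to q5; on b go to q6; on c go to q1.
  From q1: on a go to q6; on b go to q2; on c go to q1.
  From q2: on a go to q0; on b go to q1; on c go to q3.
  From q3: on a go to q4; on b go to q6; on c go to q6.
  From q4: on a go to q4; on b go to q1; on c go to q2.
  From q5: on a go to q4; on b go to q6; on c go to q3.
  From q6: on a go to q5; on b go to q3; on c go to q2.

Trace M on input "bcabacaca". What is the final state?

q0 --b--> q6
q6 --c--> q2
q2 --a--> q0
q0 --b--> q6
q6 --a--> q5
q5 --c--> q3
q3 --a--> q4
q4 --c--> q2
q2 --a--> q0

q0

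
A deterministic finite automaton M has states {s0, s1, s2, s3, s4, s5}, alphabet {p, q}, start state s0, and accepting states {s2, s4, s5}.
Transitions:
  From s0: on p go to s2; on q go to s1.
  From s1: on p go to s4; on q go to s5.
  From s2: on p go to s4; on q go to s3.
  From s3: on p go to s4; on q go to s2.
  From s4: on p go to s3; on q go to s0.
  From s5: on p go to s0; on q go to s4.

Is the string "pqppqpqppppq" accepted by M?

s0 --p--> s2
s2 --q--> s3
s3 --p--> s4
s4 --p--> s3
s3 --q--> s2
s2 --p--> s4
s4 --q--> s0
s0 --p--> s2
s2 --p--> s4
s4 --p--> s3
s3 --p--> s4
s4 --q--> s0
End in state s0, which is not an accepting state.

rejected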